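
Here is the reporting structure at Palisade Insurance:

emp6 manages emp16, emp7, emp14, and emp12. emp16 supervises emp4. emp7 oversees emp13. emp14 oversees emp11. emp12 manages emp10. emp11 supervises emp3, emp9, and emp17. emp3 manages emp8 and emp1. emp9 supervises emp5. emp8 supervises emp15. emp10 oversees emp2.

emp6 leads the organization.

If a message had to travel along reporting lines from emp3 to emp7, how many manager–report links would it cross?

4

emp3 is 3 levels below emp6, and emp7 is 1 level below emp6 (their lowest common manager). The shortest path runs up from emp3 to emp6 and back down to emp7: 3 + 1 = 4 links.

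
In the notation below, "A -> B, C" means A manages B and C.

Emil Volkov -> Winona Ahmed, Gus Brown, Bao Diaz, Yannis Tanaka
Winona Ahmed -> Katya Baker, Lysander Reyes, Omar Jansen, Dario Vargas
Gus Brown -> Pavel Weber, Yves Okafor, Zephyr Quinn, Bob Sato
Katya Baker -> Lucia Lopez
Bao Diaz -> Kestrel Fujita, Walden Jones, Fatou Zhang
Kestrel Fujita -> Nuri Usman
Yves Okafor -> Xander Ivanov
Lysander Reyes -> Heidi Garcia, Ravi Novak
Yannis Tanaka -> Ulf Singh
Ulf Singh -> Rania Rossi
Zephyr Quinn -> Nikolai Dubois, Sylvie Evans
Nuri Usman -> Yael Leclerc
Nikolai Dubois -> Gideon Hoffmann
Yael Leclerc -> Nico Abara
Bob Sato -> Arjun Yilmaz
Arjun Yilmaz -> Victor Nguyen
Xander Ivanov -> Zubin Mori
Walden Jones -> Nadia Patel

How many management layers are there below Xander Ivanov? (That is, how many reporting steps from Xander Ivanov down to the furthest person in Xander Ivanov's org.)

The longest chain under Xander Ivanov runs Xander Ivanov → Zubin Mori, which is 1 level below Xander Ivanov.

1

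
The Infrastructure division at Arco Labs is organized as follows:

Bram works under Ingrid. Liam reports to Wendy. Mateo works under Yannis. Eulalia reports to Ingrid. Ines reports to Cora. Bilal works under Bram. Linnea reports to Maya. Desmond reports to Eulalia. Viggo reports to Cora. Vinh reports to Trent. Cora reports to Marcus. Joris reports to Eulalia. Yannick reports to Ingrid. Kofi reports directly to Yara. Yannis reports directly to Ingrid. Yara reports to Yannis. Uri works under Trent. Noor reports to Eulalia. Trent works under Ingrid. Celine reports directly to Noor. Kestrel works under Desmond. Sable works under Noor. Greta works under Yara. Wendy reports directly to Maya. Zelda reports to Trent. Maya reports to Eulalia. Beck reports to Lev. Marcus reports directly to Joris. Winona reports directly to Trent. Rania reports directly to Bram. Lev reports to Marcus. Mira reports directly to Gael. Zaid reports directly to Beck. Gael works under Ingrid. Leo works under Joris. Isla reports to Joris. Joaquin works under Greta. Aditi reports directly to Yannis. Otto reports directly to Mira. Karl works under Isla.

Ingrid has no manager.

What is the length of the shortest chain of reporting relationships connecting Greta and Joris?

5

Greta is 3 levels below Ingrid, and Joris is 2 levels below Ingrid (their lowest common manager). The shortest path runs up from Greta to Ingrid and back down to Joris: 3 + 2 = 5 links.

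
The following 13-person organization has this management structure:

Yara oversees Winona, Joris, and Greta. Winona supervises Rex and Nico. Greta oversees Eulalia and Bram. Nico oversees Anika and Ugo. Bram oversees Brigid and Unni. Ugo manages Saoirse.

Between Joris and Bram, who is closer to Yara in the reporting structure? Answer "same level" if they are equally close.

Joris is 1 level below Yara; Bram is 2. Joris is higher.

Joris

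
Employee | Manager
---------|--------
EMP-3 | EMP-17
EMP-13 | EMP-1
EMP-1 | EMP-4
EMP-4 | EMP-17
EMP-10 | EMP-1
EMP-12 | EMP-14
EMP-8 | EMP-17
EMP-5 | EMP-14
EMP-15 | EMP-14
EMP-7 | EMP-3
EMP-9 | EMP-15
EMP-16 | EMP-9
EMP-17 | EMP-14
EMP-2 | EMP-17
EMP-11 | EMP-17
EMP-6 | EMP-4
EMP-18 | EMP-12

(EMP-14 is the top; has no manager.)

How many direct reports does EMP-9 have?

1

EMP-9 directly manages EMP-16. That is 1 direct report.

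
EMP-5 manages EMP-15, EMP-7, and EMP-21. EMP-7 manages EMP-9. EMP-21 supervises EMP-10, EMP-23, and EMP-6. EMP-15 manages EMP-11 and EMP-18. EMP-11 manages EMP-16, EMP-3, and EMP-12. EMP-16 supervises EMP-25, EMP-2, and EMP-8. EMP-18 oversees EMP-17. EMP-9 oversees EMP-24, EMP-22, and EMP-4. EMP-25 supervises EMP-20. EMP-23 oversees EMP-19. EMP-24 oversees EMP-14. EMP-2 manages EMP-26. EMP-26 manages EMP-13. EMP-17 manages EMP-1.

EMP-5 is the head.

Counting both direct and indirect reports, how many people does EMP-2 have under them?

EMP-2 directly manages EMP-26. Under EMP-26: EMP-13 (1). That's 2 in total.

2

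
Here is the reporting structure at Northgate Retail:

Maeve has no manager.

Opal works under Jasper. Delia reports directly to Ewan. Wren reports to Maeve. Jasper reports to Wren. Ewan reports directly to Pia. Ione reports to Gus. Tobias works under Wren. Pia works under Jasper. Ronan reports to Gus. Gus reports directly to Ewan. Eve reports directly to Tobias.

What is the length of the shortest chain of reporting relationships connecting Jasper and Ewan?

2

Ewan is in Jasper's organization: the chain from Ewan up to Jasper is Ewan → Pia → Jasper, which is 2 links.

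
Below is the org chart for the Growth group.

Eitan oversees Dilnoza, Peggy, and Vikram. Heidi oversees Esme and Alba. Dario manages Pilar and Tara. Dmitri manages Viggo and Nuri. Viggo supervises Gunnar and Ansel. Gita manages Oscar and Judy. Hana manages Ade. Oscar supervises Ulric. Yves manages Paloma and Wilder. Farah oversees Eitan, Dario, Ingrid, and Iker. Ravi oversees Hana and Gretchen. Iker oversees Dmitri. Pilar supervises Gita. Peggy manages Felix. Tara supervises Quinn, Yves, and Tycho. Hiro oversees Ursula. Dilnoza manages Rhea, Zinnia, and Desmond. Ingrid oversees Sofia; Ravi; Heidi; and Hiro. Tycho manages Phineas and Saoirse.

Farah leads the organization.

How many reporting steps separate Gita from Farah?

3

Chain from Gita up to Farah: Gita → Pilar → Dario → Farah. That is 3 steps up, so Gita is 3 levels below Farah.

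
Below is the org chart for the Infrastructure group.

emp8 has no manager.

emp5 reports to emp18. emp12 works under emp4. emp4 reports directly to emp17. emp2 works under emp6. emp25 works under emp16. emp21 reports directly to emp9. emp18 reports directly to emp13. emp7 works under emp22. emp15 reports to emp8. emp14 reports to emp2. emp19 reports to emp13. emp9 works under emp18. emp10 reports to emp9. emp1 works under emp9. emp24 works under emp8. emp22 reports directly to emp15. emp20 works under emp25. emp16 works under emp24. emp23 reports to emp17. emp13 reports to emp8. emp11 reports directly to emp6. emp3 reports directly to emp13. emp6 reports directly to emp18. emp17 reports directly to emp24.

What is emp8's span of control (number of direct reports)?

3

emp8 directly manages emp24, emp13, emp15. That is 3 direct reports.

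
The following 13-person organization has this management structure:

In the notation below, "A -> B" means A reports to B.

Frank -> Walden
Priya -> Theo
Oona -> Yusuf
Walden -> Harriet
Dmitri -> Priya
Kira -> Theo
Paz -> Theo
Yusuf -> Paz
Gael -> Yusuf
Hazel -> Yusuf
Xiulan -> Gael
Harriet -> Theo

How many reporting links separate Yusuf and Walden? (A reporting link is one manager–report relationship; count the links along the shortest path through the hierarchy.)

Yusuf is 2 levels below Theo, and Walden is 2 levels below Theo (their lowest common manager). The shortest path runs up from Yusuf to Theo and back down to Walden: 2 + 2 = 4 links.

4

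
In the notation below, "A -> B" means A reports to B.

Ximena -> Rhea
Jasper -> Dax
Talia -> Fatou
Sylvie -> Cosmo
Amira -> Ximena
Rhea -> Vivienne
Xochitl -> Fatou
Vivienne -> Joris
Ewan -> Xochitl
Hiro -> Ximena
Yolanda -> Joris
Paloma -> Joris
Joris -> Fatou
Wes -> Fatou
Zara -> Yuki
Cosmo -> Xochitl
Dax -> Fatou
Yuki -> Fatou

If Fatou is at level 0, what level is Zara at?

2

Chain from Zara up to Fatou: Zara → Yuki → Fatou. That is 2 steps up, so Zara is 2 levels below Fatou.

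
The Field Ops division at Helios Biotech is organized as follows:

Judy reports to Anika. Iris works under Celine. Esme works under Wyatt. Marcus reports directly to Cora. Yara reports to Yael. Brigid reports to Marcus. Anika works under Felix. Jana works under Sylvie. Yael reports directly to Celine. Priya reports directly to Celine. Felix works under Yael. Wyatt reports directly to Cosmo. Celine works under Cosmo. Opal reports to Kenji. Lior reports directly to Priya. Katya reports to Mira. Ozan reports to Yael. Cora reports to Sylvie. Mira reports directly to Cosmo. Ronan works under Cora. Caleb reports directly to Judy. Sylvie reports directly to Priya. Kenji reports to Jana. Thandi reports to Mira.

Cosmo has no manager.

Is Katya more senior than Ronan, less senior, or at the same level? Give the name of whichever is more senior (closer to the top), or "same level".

Katya is 2 levels below Cosmo; Ronan is 5. Katya is higher.

Katya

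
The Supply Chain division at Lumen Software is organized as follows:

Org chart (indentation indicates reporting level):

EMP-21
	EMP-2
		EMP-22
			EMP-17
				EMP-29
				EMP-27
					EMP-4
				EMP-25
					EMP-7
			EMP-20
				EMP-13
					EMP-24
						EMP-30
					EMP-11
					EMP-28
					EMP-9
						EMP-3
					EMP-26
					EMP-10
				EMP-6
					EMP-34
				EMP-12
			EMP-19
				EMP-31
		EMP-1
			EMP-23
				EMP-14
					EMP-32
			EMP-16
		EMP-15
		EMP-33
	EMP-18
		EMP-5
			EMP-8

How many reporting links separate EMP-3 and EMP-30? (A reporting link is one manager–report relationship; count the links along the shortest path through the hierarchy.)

4

EMP-3 is 2 levels below EMP-13, and EMP-30 is 2 levels below EMP-13 (their lowest common manager). The shortest path runs up from EMP-3 to EMP-13 and back down to EMP-30: 2 + 2 = 4 links.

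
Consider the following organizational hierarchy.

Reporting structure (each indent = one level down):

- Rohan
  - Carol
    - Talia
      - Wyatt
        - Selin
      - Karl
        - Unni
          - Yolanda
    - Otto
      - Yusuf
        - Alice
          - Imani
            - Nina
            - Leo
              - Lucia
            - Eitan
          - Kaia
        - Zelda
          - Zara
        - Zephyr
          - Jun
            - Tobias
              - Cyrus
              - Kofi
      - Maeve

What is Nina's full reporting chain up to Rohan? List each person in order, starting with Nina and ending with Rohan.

Nina reports to Imani. Imani reports to Alice. Alice reports to Yusuf. Yusuf reports to Otto. Otto reports to Carol. Carol reports to Rohan. Rohan is at the top.

Nina -> Imani -> Alice -> Yusuf -> Otto -> Carol -> Rohan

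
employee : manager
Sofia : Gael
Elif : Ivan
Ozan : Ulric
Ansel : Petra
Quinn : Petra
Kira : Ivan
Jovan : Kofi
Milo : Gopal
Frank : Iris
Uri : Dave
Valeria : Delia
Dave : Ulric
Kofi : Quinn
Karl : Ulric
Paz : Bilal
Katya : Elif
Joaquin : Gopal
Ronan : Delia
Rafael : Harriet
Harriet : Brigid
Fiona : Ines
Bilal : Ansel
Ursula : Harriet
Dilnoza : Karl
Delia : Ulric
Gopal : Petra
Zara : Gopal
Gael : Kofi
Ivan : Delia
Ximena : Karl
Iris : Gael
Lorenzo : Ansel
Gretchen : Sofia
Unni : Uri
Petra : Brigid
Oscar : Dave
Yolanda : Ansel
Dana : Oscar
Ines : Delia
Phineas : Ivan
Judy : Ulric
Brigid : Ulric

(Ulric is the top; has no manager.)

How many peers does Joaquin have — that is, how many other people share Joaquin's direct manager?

Joaquin reports to Gopal. Gopal's other direct reports are Zara, Milo — 2 peers.

2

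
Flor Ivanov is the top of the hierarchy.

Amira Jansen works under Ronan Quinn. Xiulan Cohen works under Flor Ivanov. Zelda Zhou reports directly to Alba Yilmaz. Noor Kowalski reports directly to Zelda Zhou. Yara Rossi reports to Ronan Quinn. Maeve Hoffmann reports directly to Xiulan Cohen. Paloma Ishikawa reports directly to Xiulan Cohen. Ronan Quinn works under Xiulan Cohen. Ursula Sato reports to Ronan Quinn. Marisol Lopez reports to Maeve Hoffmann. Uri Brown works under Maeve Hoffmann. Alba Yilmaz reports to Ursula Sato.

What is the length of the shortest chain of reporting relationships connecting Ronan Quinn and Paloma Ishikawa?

2

Ronan Quinn is 1 level below Xiulan Cohen, and Paloma Ishikawa is 1 level below Xiulan Cohen (their lowest common manager). The shortest path runs up from Ronan Quinn to Xiulan Cohen and back down to Paloma Ishikawa: 1 + 1 = 2 links.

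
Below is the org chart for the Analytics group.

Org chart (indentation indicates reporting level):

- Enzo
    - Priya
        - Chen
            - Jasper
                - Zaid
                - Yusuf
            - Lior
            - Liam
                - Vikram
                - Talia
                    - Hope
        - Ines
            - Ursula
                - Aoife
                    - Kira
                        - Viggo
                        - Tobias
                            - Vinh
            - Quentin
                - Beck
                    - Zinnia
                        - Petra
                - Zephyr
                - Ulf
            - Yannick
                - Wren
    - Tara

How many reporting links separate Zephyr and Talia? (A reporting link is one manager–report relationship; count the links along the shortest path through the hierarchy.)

Zephyr is 3 levels below Priya, and Talia is 3 levels below Priya (their lowest common manager). The shortest path runs up from Zephyr to Priya and back down to Talia: 3 + 3 = 6 links.

6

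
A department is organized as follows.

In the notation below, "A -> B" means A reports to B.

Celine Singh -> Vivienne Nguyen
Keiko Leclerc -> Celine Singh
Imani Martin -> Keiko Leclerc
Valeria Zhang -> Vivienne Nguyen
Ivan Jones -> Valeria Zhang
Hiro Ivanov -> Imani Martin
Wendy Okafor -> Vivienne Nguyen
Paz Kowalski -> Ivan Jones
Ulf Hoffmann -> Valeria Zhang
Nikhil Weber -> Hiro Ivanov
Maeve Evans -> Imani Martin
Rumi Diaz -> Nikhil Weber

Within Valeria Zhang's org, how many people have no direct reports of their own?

The people in Valeria Zhang's organization with no one reporting to them are Ulf Hoffmann, Paz Kowalski. That is 2.

2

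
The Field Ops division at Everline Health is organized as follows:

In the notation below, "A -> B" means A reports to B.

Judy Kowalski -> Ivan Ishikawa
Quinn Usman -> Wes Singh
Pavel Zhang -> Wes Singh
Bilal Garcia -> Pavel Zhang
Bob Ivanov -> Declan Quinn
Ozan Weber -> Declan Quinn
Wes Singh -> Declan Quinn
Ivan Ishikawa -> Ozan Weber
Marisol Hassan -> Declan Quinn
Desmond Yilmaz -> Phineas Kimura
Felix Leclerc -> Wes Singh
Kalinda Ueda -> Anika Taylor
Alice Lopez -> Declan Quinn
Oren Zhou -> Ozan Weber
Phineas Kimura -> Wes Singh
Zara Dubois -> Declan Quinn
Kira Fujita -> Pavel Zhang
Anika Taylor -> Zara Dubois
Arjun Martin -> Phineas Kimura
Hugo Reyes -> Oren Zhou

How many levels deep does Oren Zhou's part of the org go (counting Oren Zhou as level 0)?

1

The longest chain under Oren Zhou runs Oren Zhou → Hugo Reyes, which is 1 level below Oren Zhou.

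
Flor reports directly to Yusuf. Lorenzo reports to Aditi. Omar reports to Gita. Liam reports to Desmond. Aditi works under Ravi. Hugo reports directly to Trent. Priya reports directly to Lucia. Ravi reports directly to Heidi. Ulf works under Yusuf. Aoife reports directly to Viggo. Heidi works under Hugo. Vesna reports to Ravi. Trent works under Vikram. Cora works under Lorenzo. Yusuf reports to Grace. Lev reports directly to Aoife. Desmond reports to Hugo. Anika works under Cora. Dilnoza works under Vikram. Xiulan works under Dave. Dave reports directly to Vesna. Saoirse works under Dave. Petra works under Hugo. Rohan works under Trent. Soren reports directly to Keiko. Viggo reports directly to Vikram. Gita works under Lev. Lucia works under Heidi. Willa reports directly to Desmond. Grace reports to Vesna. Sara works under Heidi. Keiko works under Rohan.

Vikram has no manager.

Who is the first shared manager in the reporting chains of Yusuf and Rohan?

Yusuf's chain of managers is Grace, Vesna, Ravi, Heidi, Hugo, Trent, Vikram. Rohan's chain of managers is Trent, Vikram. The first manager that appears in both chains is Trent.

Trent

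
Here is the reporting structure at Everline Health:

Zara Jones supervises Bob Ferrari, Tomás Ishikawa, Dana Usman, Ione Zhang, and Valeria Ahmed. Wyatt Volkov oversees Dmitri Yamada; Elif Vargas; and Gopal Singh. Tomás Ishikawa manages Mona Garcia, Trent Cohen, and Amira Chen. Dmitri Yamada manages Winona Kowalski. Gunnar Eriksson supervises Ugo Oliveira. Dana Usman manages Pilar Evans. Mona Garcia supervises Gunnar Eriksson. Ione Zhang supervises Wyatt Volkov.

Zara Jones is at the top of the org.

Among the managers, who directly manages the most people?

Zara Jones

Direct-report counts: Zara Jones has 5; Tomás Ishikawa has 3; Mona Garcia has 1; Gunnar Eriksson has 1; Ione Zhang has 1; Wyatt Volkov has 3; Dmitri Yamada has 1; Dana Usman has 1. The largest is 5, held by Zara Jones.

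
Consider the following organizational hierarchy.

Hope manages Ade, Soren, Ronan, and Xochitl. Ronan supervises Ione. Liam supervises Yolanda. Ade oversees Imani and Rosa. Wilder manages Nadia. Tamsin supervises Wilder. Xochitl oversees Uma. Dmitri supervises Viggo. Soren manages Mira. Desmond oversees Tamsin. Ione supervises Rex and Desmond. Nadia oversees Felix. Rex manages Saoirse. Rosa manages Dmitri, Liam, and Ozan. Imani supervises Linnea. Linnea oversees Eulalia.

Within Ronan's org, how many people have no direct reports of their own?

2

The people in Ronan's organization with no one reporting to them are Felix, Saoirse. That is 2.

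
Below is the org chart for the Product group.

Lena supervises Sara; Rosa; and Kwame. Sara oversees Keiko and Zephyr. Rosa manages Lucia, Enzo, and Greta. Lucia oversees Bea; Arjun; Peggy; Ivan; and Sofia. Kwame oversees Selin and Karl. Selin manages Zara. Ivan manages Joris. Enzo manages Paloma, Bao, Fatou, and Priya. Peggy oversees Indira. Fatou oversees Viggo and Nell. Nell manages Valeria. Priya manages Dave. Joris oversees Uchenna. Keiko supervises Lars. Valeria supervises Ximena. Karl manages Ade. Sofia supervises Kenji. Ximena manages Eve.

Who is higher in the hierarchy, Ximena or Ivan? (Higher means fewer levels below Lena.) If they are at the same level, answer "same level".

Ximena is 6 levels below Lena; Ivan is 3. Ivan is higher.

Ivan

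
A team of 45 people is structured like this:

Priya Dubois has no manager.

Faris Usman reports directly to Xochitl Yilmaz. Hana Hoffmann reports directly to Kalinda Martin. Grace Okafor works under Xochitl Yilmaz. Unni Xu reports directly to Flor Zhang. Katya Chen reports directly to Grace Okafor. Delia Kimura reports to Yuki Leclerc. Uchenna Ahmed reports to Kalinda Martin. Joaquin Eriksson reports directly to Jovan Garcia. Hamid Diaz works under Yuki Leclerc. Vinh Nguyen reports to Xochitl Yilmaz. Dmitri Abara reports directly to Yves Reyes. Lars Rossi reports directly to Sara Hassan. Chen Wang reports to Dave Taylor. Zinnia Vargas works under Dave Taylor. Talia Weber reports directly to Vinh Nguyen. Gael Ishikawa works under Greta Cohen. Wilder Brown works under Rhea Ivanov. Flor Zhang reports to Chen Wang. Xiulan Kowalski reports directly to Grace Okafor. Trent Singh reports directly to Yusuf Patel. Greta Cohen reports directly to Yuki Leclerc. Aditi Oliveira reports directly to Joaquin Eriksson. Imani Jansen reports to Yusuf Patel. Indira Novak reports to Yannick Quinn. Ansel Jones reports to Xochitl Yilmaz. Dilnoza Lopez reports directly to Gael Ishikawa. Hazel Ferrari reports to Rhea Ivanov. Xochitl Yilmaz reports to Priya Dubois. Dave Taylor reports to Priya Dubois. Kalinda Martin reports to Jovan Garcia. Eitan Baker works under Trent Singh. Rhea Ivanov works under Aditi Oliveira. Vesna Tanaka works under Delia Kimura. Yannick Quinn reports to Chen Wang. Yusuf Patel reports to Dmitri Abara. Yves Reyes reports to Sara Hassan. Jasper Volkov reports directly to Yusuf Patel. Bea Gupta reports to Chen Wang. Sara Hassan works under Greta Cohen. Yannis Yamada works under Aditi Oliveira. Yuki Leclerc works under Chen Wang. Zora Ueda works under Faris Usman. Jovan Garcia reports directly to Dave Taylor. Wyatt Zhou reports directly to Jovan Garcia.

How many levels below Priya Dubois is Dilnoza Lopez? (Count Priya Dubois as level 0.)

Chain from Dilnoza Lopez up to Priya Dubois: Dilnoza Lopez → Gael Ishikawa → Greta Cohen → Yuki Leclerc → Chen Wang → Dave Taylor → Priya Dubois. That is 6 steps up, so Dilnoza Lopez is 6 levels below Priya Dubois.

6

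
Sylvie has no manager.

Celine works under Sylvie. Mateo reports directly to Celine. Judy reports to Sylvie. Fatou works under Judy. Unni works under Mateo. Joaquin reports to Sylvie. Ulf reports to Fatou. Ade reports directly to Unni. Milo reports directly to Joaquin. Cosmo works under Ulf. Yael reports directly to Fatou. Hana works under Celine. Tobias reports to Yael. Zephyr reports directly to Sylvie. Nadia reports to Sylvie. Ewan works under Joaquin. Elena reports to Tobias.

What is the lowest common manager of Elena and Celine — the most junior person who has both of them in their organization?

Sylvie

Elena's chain of managers is Tobias, Yael, Fatou, Judy, Sylvie. Celine's chain of managers is Sylvie. The first manager that appears in both chains is Sylvie.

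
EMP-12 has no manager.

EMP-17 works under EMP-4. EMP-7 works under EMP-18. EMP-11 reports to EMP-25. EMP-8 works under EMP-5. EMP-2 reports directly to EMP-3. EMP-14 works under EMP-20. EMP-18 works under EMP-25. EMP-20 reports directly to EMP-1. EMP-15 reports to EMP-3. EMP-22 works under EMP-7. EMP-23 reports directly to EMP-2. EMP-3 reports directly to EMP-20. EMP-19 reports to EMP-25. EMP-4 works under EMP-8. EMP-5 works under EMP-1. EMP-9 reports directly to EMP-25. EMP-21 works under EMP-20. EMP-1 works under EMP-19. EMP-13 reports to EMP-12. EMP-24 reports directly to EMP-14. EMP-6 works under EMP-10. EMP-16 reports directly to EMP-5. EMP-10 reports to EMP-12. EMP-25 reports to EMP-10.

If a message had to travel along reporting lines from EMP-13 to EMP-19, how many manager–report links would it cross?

4

EMP-13 is 1 level below EMP-12, and EMP-19 is 3 levels below EMP-12 (their lowest common manager). The shortest path runs up from EMP-13 to EMP-12 and back down to EMP-19: 1 + 3 = 4 links.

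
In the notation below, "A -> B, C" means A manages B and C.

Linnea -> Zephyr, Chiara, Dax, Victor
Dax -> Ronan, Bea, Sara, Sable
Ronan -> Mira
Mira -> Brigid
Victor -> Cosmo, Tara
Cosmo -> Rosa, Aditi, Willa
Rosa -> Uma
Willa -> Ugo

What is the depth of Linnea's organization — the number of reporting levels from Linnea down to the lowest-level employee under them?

4

The longest chain under Linnea runs Linnea → Victor → Cosmo → Willa → Ugo, which is 4 levels below Linnea.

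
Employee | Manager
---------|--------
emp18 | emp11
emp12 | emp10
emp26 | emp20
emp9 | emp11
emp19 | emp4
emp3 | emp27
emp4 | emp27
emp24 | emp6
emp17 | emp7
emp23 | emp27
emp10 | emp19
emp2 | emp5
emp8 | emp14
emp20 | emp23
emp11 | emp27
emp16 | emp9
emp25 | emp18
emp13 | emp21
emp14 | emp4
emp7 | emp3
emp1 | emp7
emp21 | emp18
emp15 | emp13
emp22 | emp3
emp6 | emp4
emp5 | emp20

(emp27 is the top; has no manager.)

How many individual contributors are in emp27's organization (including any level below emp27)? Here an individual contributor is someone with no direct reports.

The people in emp27's organization with no one reporting to them are emp12, emp8, emp24, emp26, emp2, emp16, emp25, emp15, emp22, emp1, emp17. That is 11.

11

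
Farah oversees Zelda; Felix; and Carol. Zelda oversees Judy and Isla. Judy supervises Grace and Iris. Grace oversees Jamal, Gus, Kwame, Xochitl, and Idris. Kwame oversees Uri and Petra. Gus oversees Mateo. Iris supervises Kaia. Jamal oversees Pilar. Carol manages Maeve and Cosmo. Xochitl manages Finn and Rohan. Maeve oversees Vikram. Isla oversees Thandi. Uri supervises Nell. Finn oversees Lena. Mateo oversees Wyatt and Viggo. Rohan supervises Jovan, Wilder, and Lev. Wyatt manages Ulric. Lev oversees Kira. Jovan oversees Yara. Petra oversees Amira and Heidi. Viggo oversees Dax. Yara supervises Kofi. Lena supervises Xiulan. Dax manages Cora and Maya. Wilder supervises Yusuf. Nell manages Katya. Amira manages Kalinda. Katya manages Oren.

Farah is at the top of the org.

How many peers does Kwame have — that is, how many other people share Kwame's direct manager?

Kwame reports to Grace. Grace's other direct reports are Gus, Jamal, Xochitl, Idris — 4 peers.

4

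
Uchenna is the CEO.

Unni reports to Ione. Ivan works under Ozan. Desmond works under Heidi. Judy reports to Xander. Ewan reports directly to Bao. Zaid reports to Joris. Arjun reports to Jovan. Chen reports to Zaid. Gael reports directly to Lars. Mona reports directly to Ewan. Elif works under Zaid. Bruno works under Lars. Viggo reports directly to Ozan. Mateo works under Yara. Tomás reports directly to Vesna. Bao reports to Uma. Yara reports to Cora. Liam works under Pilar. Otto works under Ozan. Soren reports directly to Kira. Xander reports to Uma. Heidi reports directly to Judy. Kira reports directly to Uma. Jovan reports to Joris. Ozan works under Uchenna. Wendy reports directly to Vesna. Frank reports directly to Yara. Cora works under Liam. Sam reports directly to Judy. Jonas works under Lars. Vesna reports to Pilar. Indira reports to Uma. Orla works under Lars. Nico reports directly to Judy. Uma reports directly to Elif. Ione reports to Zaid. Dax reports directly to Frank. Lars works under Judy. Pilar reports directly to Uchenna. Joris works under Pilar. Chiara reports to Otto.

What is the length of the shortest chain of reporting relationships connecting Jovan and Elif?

3

Jovan is 1 level below Joris, and Elif is 2 levels below Joris (their lowest common manager). The shortest path runs up from Jovan to Joris and back down to Elif: 1 + 2 = 3 links.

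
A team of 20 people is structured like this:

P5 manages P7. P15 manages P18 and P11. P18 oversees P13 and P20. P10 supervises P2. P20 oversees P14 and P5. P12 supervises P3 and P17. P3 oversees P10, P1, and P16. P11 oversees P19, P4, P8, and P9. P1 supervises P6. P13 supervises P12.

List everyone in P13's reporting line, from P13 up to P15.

P13 -> P18 -> P15

P13 reports to P18. P18 reports to P15. P15 is at the top.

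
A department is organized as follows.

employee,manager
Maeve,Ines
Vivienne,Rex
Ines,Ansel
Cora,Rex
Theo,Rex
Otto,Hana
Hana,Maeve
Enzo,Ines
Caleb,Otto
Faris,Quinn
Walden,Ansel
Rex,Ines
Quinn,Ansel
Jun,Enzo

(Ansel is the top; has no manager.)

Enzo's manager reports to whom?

Enzo reports to Ines, and Ines reports to Ansel. So Enzo's skip-level manager is Ansel.

Ansel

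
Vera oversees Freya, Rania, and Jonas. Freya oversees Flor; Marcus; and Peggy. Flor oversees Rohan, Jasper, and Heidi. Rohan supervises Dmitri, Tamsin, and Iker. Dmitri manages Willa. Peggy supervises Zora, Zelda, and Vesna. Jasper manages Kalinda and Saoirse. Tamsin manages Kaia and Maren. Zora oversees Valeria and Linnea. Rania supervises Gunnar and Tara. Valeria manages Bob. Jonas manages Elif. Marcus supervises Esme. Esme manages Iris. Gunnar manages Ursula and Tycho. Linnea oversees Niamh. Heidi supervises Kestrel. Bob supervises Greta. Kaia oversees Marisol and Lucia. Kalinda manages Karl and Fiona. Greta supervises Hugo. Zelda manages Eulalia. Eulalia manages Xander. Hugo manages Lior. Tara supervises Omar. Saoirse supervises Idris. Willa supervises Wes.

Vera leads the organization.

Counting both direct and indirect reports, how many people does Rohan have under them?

9

Rohan directly manages Dmitri, Tamsin, Iker. Under Dmitri: Willa, Wes (2). Under Tamsin: Kaia, Lucia, Marisol, Maren (4). Iker has no reports. So Rohan's organization is 3 direct reports plus everyone under them: 3 + 5 + 1 = 9.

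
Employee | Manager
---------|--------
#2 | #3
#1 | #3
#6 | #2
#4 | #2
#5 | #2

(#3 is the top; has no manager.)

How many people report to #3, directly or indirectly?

#3 directly manages #2, #1. Under #2: #5, #4, #6 (3). #1 has no reports. So #3's organization is 2 direct reports plus everyone under them: 4 + 1 = 5.

5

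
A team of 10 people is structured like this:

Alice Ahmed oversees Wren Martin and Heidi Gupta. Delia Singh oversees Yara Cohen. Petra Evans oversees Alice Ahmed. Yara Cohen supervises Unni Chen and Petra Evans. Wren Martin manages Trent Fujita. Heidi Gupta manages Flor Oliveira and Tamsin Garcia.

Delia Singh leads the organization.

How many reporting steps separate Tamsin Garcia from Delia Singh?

Chain from Tamsin Garcia up to Delia Singh: Tamsin Garcia → Heidi Gupta → Alice Ahmed → Petra Evans → Yara Cohen → Delia Singh. That is 5 steps up, so Tamsin Garcia is 5 levels below Delia Singh.

5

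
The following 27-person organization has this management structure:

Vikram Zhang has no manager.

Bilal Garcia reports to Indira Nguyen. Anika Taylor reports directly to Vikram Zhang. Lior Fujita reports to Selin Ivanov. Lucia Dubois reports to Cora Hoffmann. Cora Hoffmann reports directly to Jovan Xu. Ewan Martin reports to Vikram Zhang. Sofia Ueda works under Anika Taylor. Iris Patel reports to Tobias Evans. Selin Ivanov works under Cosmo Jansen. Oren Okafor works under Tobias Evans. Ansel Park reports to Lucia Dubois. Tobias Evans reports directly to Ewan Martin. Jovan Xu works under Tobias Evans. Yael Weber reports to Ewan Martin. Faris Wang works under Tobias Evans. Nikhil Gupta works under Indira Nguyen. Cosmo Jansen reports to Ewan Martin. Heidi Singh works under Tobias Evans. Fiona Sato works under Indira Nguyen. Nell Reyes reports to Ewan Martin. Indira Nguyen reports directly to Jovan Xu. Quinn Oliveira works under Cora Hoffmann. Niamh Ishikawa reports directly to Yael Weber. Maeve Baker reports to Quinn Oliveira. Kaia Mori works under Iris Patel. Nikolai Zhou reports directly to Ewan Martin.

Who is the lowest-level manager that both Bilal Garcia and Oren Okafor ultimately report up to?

Bilal Garcia's chain of managers is Indira Nguyen, Jovan Xu, Tobias Evans, Ewan Martin, Vikram Zhang. Oren Okafor's chain of managers is Tobias Evans, Ewan Martin, Vikram Zhang. The first manager that appears in both chains is Tobias Evans.

Tobias Evans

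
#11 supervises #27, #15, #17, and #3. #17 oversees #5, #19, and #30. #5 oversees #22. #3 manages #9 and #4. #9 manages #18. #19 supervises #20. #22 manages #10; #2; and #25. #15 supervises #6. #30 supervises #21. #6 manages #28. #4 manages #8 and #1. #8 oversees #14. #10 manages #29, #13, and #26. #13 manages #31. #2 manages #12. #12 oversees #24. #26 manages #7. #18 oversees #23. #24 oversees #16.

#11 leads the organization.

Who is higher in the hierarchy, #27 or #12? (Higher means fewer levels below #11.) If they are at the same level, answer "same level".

#27

#27 is 1 level below #11; #12 is 5. #27 is higher.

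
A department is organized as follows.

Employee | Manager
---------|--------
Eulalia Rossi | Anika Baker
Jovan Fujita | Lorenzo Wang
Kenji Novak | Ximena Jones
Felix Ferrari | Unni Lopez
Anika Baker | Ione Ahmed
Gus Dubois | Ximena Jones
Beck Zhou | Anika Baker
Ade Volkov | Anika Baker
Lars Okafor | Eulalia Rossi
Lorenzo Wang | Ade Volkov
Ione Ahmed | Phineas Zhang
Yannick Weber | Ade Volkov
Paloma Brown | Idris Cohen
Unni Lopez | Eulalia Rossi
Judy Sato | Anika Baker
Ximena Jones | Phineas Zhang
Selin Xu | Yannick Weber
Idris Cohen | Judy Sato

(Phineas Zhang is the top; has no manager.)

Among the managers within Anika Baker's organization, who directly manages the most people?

Direct-report counts within Anika Baker's organization: Anika Baker has 4; Judy Sato has 1; Idris Cohen has 1; Eulalia Rossi has 2; Unni Lopez has 1; Ade Volkov has 2; Lorenzo Wang has 1; Yannick Weber has 1. The largest is 4, held by Anika Baker.

Anika Baker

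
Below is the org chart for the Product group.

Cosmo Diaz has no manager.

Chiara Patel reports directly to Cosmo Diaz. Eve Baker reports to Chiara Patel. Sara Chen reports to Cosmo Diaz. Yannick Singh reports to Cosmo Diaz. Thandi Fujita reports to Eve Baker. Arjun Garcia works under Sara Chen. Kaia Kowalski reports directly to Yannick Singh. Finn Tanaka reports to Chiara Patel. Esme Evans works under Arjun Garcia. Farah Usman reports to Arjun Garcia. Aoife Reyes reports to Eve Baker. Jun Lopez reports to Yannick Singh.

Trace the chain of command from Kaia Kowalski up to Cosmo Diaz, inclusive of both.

Kaia Kowalski -> Yannick Singh -> Cosmo Diaz

Kaia Kowalski reports to Yannick Singh. Yannick Singh reports to Cosmo Diaz. Cosmo Diaz is at the top.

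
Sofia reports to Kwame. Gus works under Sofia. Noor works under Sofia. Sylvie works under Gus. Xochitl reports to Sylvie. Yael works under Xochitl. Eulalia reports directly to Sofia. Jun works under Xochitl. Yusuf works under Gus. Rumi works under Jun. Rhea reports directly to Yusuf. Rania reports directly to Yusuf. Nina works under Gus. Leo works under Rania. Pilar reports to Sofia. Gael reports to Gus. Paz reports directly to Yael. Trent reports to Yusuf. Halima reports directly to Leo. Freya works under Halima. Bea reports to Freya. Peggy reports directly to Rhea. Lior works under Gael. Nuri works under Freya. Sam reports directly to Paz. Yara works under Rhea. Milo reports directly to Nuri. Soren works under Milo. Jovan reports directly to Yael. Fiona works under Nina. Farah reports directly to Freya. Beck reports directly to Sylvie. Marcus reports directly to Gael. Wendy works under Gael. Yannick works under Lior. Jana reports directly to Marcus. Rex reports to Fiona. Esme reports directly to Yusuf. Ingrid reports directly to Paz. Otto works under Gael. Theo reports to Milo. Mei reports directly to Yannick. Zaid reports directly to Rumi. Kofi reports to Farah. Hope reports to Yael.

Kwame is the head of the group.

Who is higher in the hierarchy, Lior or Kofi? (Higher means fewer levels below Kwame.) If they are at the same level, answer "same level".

Lior is 4 levels below Kwame; Kofi is 9. Lior is higher.

Lior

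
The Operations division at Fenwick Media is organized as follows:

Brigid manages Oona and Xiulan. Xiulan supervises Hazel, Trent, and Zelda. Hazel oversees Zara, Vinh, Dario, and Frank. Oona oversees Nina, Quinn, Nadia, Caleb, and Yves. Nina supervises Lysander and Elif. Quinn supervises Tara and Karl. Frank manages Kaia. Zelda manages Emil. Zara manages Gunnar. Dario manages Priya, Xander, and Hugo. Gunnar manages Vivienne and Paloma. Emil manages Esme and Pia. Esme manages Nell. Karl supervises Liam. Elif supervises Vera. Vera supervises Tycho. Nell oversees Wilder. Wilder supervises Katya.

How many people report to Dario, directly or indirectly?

Dario directly manages Priya, Xander, Hugo. Priya has no reports. Xander has no reports. Hugo has no reports. So Dario's organization is 3 direct reports plus everyone under them: 1 + 1 + 1 = 3.

3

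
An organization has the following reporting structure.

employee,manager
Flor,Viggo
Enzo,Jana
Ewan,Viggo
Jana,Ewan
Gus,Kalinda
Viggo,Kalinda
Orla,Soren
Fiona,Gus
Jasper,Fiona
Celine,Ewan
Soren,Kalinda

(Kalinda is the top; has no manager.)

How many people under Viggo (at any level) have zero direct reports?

The people in Viggo's organization with no one reporting to them are Flor, Enzo, Celine. That is 3.

3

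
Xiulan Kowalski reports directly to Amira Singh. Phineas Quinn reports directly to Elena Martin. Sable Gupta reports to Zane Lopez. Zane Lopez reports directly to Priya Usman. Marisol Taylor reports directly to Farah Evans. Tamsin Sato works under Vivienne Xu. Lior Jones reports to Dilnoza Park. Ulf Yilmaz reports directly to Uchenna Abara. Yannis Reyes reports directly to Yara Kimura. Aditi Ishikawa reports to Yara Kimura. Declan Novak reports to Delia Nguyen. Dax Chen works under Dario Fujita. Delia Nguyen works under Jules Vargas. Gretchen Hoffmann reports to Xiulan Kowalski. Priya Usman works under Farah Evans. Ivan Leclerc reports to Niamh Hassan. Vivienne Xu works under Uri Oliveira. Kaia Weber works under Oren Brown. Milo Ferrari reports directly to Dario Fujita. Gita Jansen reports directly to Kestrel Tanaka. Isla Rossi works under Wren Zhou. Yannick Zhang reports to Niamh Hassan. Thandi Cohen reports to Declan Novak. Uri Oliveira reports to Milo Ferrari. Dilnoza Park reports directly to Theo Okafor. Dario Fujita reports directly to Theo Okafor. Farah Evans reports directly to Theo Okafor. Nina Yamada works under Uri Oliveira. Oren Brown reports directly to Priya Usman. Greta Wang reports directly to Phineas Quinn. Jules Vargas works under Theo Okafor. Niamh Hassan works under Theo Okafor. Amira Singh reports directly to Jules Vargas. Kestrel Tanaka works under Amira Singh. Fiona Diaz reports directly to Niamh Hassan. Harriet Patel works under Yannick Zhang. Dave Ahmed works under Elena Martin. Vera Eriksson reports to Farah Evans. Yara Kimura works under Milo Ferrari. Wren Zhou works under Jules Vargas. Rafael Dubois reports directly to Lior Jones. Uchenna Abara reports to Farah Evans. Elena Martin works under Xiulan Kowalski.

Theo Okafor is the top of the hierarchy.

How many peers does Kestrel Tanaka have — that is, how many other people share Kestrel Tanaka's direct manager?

1

Kestrel Tanaka reports to Amira Singh. Amira Singh's other direct reports are Xiulan Kowalski — 1 peer.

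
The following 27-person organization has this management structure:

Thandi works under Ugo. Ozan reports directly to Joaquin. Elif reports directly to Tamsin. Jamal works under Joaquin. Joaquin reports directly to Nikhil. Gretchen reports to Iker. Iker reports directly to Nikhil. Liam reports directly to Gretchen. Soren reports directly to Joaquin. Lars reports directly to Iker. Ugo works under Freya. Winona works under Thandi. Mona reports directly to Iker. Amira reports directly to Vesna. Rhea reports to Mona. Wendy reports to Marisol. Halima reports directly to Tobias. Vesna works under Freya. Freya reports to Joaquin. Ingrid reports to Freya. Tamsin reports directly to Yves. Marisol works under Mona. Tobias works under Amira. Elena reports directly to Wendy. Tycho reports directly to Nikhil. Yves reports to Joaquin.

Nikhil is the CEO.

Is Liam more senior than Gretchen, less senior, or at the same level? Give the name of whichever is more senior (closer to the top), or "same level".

Gretchen

Liam is 3 levels below Nikhil; Gretchen is 2. Gretchen is higher.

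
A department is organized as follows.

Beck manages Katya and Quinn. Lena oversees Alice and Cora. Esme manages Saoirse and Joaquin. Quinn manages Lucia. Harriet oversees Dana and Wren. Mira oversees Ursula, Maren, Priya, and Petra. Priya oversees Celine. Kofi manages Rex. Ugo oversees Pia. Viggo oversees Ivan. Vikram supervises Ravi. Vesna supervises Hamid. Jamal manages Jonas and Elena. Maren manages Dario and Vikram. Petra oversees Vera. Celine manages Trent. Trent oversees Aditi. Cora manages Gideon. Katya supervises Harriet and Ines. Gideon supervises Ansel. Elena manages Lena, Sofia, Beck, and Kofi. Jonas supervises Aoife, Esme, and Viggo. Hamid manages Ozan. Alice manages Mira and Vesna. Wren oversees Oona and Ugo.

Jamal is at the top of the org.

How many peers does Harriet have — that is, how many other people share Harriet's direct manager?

Harriet reports to Katya. Katya's other direct reports are Ines — 1 peer.

1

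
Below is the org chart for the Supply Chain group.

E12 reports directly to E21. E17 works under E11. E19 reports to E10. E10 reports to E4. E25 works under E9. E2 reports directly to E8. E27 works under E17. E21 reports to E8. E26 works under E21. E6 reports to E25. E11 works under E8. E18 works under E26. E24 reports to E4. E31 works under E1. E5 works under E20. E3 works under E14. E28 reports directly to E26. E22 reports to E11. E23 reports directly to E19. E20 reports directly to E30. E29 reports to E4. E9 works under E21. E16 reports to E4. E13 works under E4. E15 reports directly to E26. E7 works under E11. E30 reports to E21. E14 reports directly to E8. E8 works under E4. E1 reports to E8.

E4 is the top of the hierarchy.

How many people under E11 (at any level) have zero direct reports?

The people in E11's organization with no one reporting to them are E22, E7, E27. That is 3.

3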